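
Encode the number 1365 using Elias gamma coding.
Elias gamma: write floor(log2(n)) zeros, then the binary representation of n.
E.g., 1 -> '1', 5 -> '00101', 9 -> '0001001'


num_bits = floor(log2(1365)) + 1 = 11
leading_zeros = num_bits - 1 = 10
binary(1365) = 10101010101

Elias gamma(1365) = '0000000000' + '10101010101' = 000000000010101010101 (21 bits)


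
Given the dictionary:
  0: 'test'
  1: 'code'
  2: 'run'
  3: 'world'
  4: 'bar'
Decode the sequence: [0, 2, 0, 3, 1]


Look up each index in the dictionary:
  0 -> 'test'
  2 -> 'run'
  0 -> 'test'
  3 -> 'world'
  1 -> 'code'

Decoded: "test run test world code"


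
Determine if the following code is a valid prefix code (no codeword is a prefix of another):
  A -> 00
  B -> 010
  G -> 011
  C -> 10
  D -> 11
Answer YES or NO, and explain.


Checking each pair (does one codeword prefix another?):
  A='00' vs B='010': no prefix
  A='00' vs G='011': no prefix
  A='00' vs C='10': no prefix
  A='00' vs D='11': no prefix
  B='010' vs A='00': no prefix
  B='010' vs G='011': no prefix
  B='010' vs C='10': no prefix
  B='010' vs D='11': no prefix
  G='011' vs A='00': no prefix
  G='011' vs B='010': no prefix
  G='011' vs C='10': no prefix
  G='011' vs D='11': no prefix
  C='10' vs A='00': no prefix
  C='10' vs B='010': no prefix
  C='10' vs G='011': no prefix
  C='10' vs D='11': no prefix
  D='11' vs A='00': no prefix
  D='11' vs B='010': no prefix
  D='11' vs G='011': no prefix
  D='11' vs C='10': no prefix
No violation found over all pairs.

YES -- this is a valid prefix code. No codeword is a prefix of any other codeword.


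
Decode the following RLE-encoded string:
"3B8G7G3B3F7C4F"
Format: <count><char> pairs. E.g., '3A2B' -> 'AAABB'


Expanding each <count><char> pair:
  3B -> 'BBB'
  8G -> 'GGGGGGGG'
  7G -> 'GGGGGGG'
  3B -> 'BBB'
  3F -> 'FFF'
  7C -> 'CCCCCCC'
  4F -> 'FFFF'

Decoded = BBBGGGGGGGGGGGGGGGBBBFFFCCCCCCCFFFF


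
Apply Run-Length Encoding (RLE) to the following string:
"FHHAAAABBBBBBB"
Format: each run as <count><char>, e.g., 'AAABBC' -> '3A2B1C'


Scanning runs left to right:
  i=0: run of 'F' x 1 -> '1F'
  i=1: run of 'H' x 2 -> '2H'
  i=3: run of 'A' x 4 -> '4A'
  i=7: run of 'B' x 7 -> '7B'

RLE = 1F2H4A7B


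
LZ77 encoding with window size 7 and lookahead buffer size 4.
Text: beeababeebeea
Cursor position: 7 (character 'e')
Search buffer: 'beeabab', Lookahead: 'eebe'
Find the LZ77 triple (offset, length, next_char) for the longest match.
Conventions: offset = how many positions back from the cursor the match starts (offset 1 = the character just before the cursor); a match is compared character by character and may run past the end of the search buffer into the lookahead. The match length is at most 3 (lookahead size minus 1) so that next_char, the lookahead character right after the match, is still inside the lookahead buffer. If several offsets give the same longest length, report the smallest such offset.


Try each offset into the search buffer:
  offset=1 (pos 6, char 'b'): match length 0
  offset=2 (pos 5, char 'a'): match length 0
  offset=3 (pos 4, char 'b'): match length 0
  offset=4 (pos 3, char 'a'): match length 0
  offset=5 (pos 2, char 'e'): match length 1
  offset=6 (pos 1, char 'e'): match length 2
  offset=7 (pos 0, char 'b'): match length 0
Longest match has length 2 at offset 6.
next_char = character at position 7 + 2 = 9 -> 'b'

Best match: offset=6, length=2 (matching 'ee' starting at position 1)
LZ77 triple: (6, 2, 'b')


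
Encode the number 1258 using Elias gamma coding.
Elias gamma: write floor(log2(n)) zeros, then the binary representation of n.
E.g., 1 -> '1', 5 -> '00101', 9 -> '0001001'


num_bits = floor(log2(1258)) + 1 = 11
leading_zeros = num_bits - 1 = 10
binary(1258) = 10011101010

Elias gamma(1258) = '0000000000' + '10011101010' = 000000000010011101010 (21 bits)


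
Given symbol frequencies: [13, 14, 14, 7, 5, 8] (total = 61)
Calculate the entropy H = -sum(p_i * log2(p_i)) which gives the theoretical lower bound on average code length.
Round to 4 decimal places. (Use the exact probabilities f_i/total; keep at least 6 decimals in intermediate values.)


Per-symbol terms -p_i * log2(p_i) with p_i = f_i/61:
  p = 13/61 = 0.213115: log2(p) = -2.230298, -p*log2(p) = 0.475309
  p = 14/61 = 0.229508: log2(p) = -2.123382, -p*log2(p) = 0.487334
  p = 14/61 = 0.229508: log2(p) = -2.123382, -p*log2(p) = 0.487334
  p = 7/61 = 0.114754: log2(p) = -3.123382, -p*log2(p) = 0.358421
  p = 5/61 = 0.081967: log2(p) = -3.608809, -p*log2(p) = 0.295804
  p = 8/61 = 0.131148: log2(p) = -2.930737, -p*log2(p) = 0.384359
H = 0.475309 + 0.487334 + 0.487334 + 0.358421 + 0.295804 + 0.384359 = 2.488561

H = 2.4886 bits/symbol


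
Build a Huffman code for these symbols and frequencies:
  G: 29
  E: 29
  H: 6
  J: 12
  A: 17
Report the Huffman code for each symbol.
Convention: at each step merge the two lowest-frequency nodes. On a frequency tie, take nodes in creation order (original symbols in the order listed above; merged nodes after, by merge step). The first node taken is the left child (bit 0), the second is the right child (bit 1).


Huffman tree construction:
Step 1: Merge H(6) + J(12) = 18
Step 2: Merge A(17) + (H+J)(18) = 35
Step 3: Merge G(29) + E(29) = 58
Step 4: Merge (A+(H+J))(35) + (G+E)(58) = 93
Read each symbol's code off the tree from the root (left child = 0, right child = 1).

Codes:
  G: 10 (length 2)
  E: 11 (length 2)
  H: 010 (length 3)
  J: 011 (length 3)
  A: 00 (length 2)
Average code length: 204/93 = 2.1935 bits/symbol


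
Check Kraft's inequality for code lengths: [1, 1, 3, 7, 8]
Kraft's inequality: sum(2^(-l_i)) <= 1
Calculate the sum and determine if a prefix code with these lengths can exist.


Sum = 2^(-1) + 2^(-1) + 2^(-3) + 2^(-7) + 2^(-8)
    = 0.5 + 0.5 + 0.125 + 0.0078125 + 0.00390625
    = 291/256 = 1.13671875
Since 1.13671875 > 1, Kraft's inequality is NOT satisfied.
A prefix code with these lengths CANNOT exist.

Kraft sum = 1.13671875. Not satisfied.


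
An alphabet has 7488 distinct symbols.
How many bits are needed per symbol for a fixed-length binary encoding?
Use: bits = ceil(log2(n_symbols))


log2(7488) = 12.8704
Bracket: 2^12 = 4096 < 7488 <= 2^13 = 8192
So ceil(log2(7488)) = 13

bits = ceil(log2(7488)) = ceil(12.8704) = 13 bits


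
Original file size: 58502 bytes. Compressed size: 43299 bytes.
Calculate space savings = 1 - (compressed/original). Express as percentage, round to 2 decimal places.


ratio = compressed/original = 43299/58502 = 0.740129
savings = 1 - ratio = 1 - 0.740129 = 0.259871
as a percentage: 0.259871 * 100 = 25.99%

Space savings = 1 - 43299/58502 = 25.99%


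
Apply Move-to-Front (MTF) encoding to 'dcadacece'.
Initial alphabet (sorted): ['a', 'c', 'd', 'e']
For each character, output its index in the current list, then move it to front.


MTF encoding:
'd': index 2 in ['a', 'c', 'd', 'e'] -> ['d', 'a', 'c', 'e']
'c': index 2 in ['d', 'a', 'c', 'e'] -> ['c', 'd', 'a', 'e']
'a': index 2 in ['c', 'd', 'a', 'e'] -> ['a', 'c', 'd', 'e']
'd': index 2 in ['a', 'c', 'd', 'e'] -> ['d', 'a', 'c', 'e']
'a': index 1 in ['d', 'a', 'c', 'e'] -> ['a', 'd', 'c', 'e']
'c': index 2 in ['a', 'd', 'c', 'e'] -> ['c', 'a', 'd', 'e']
'e': index 3 in ['c', 'a', 'd', 'e'] -> ['e', 'c', 'a', 'd']
'c': index 1 in ['e', 'c', 'a', 'd'] -> ['c', 'e', 'a', 'd']
'e': index 1 in ['c', 'e', 'a', 'd'] -> ['e', 'c', 'a', 'd']


Output: [2, 2, 2, 2, 1, 2, 3, 1, 1]


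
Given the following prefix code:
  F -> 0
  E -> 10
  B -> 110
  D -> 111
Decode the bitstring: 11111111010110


Decoding step by step:
Bits 111 -> D
Bits 111 -> D
Bits 110 -> B
Bits 10 -> E
Bits 110 -> B


Decoded message: DDBEB


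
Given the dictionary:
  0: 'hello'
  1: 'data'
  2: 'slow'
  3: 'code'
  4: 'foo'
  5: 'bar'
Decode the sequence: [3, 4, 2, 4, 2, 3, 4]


Look up each index in the dictionary:
  3 -> 'code'
  4 -> 'foo'
  2 -> 'slow'
  4 -> 'foo'
  2 -> 'slow'
  3 -> 'code'
  4 -> 'foo'

Decoded: "code foo slow foo slow code foo"


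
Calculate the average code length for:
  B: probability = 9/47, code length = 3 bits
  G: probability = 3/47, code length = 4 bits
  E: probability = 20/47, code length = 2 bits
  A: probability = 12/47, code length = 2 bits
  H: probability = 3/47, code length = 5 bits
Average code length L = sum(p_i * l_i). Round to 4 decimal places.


Weighted contributions p_i * l_i:
  B: (9/47) * 3 = 27/47
  G: (3/47) * 4 = 12/47
  E: (20/47) * 2 = 40/47
  A: (12/47) * 2 = 24/47
  H: (3/47) * 5 = 15/47
Sum = (27 + 12 + 40 + 24 + 15)/47 = 118/47

L = 118/47 = 2.5106 bits/symbol


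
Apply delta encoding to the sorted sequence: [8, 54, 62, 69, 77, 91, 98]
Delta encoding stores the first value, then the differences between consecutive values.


First value: 8
Deltas:
  54 - 8 = 46
  62 - 54 = 8
  69 - 62 = 7
  77 - 69 = 8
  91 - 77 = 14
  98 - 91 = 7


Delta encoded: [8, 46, 8, 7, 8, 14, 7]


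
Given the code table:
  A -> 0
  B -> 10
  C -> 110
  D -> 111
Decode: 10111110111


Decoding:
10 -> B
111 -> D
110 -> C
111 -> D


Result: BDCD


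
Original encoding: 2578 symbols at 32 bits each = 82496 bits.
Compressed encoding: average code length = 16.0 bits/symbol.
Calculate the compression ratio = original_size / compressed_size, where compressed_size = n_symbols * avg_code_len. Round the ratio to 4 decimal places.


original_size = n_symbols * orig_bits = 2578 * 32 = 82496 bits
compressed_size = n_symbols * avg_code_len = 2578 * 16.0 = 41248.0 bits
ratio = original_size / compressed_size = 82496 / 41248.0 = 2.0

Compression ratio = 2.0


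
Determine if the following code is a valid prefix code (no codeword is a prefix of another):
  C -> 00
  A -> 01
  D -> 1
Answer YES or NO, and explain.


Checking each pair (does one codeword prefix another?):
  C='00' vs A='01': no prefix
  C='00' vs D='1': no prefix
  A='01' vs C='00': no prefix
  A='01' vs D='1': no prefix
  D='1' vs C='00': no prefix
  D='1' vs A='01': no prefix
No violation found over all pairs.

YES -- this is a valid prefix code. No codeword is a prefix of any other codeword.


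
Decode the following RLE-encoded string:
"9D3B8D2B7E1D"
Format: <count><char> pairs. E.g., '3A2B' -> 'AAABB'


Expanding each <count><char> pair:
  9D -> 'DDDDDDDDD'
  3B -> 'BBB'
  8D -> 'DDDDDDDD'
  2B -> 'BB'
  7E -> 'EEEEEEE'
  1D -> 'D'

Decoded = DDDDDDDDDBBBDDDDDDDDBBEEEEEEED


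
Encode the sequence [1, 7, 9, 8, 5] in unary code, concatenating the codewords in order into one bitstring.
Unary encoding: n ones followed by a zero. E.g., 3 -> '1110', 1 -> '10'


Encode each number as n ones followed by a terminating 0:
  1 -> 10 (2 bits)
  7 -> 11111110 (8 bits)
  9 -> 1111111110 (10 bits)
  8 -> 111111110 (9 bits)
  5 -> 111110 (6 bits)
Total length = 2 + 8 + 10 + 9 + 6 = 35 bits.

Unary([1, 7, 9, 8, 5]) = 10111111101111111110111111110111110 (35 bits)


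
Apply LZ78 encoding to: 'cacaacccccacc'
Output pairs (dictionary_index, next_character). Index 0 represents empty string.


LZ78 encoding steps:
Dictionary: {0: ''}
Step 1: w='' (idx 0), next='c' -> output (0, 'c'), add 'c' as idx 1
Step 2: w='' (idx 0), next='a' -> output (0, 'a'), add 'a' as idx 2
Step 3: w='c' (idx 1), next='a' -> output (1, 'a'), add 'ca' as idx 3
Step 4: w='a' (idx 2), next='c' -> output (2, 'c'), add 'ac' as idx 4
Step 5: w='c' (idx 1), next='c' -> output (1, 'c'), add 'cc' as idx 5
Step 6: w='cc' (idx 5), next='a' -> output (5, 'a'), add 'cca' as idx 6
Step 7: w='cc' (idx 5), end of input -> output (5, '')


Encoded: [(0, 'c'), (0, 'a'), (1, 'a'), (2, 'c'), (1, 'c'), (5, 'a'), (5, '')]


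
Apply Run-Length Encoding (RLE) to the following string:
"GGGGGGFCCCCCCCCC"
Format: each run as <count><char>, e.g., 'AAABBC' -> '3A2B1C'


Scanning runs left to right:
  i=0: run of 'G' x 6 -> '6G'
  i=6: run of 'F' x 1 -> '1F'
  i=7: run of 'C' x 9 -> '9C'

RLE = 6G1F9C


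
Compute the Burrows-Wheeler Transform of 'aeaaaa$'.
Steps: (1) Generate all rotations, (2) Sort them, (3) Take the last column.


Rotations (sorted):
  0: $aeaaaa -> last char: a
  1: a$aeaaa -> last char: a
  2: aa$aeaa -> last char: a
  3: aaa$aea -> last char: a
  4: aaaa$ae -> last char: e
  5: aeaaaa$ -> last char: $
  6: eaaaa$a -> last char: a


BWT = aaaae$a


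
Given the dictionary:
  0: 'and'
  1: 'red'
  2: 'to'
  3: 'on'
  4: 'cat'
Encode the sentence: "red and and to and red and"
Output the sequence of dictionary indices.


Look up each word in the dictionary:
  'red' -> 1
  'and' -> 0
  'and' -> 0
  'to' -> 2
  'and' -> 0
  'red' -> 1
  'and' -> 0

Encoded: [1, 0, 0, 2, 0, 1, 0]


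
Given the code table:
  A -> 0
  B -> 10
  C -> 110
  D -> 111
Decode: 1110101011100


Decoding:
111 -> D
0 -> A
10 -> B
10 -> B
111 -> D
0 -> A
0 -> A


Result: DABBDAA


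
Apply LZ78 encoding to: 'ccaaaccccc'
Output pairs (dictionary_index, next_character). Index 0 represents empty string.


LZ78 encoding steps:
Dictionary: {0: ''}
Step 1: w='' (idx 0), next='c' -> output (0, 'c'), add 'c' as idx 1
Step 2: w='c' (idx 1), next='a' -> output (1, 'a'), add 'ca' as idx 2
Step 3: w='' (idx 0), next='a' -> output (0, 'a'), add 'a' as idx 3
Step 4: w='a' (idx 3), next='c' -> output (3, 'c'), add 'ac' as idx 4
Step 5: w='c' (idx 1), next='c' -> output (1, 'c'), add 'cc' as idx 5
Step 6: w='cc' (idx 5), end of input -> output (5, '')


Encoded: [(0, 'c'), (1, 'a'), (0, 'a'), (3, 'c'), (1, 'c'), (5, '')]


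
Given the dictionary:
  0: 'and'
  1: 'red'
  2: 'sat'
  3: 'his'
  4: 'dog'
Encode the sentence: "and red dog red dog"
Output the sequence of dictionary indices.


Look up each word in the dictionary:
  'and' -> 0
  'red' -> 1
  'dog' -> 4
  'red' -> 1
  'dog' -> 4

Encoded: [0, 1, 4, 1, 4]


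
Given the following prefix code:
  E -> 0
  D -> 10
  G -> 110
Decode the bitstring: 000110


Decoding step by step:
Bits 0 -> E
Bits 0 -> E
Bits 0 -> E
Bits 110 -> G


Decoded message: EEEG


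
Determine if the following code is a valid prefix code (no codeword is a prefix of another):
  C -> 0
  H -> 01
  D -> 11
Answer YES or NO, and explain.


Checking each pair (does one codeword prefix another?):
  C='0' vs H='01': prefix -- VIOLATION

NO -- this is NOT a valid prefix code. C (0) is a prefix of H (01).


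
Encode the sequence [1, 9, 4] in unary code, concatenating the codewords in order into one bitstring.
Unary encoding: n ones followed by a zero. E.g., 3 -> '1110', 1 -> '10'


Encode each number as n ones followed by a terminating 0:
  1 -> 10 (2 bits)
  9 -> 1111111110 (10 bits)
  4 -> 11110 (5 bits)
Total length = 2 + 10 + 5 = 17 bits.

Unary([1, 9, 4]) = 10111111111011110 (17 bits)


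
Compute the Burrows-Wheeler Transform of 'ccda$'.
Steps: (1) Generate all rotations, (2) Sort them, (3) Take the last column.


Rotations (sorted):
  0: $ccda -> last char: a
  1: a$ccd -> last char: d
  2: ccda$ -> last char: $
  3: cda$c -> last char: c
  4: da$cc -> last char: c


BWT = ad$cc


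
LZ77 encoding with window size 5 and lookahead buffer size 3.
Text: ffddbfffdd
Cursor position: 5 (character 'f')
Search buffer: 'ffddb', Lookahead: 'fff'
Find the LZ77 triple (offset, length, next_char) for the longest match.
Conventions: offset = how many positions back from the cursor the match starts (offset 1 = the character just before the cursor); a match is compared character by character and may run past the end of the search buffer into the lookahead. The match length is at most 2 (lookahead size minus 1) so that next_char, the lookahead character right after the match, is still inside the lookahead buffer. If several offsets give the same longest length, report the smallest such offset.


Try each offset into the search buffer:
  offset=1 (pos 4, char 'b'): match length 0
  offset=2 (pos 3, char 'd'): match length 0
  offset=3 (pos 2, char 'd'): match length 0
  offset=4 (pos 1, char 'f'): match length 1
  offset=5 (pos 0, char 'f'): match length 2
Longest match has length 2 at offset 5.
next_char = character at position 5 + 2 = 7 -> 'f'

Best match: offset=5, length=2 (matching 'ff' starting at position 0)
LZ77 triple: (5, 2, 'f')


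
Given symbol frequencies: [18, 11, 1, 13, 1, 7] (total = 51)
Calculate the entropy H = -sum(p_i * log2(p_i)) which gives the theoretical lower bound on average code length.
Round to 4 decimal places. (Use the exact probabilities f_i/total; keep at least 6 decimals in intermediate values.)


Per-symbol terms -p_i * log2(p_i) with p_i = f_i/51:
  p = 18/51 = 0.352941: log2(p) = -1.502500, -p*log2(p) = 0.530294
  p = 11/51 = 0.215686: log2(p) = -2.212994, -p*log2(p) = 0.477312
  p = 1/51 = 0.019608: log2(p) = -5.672425, -p*log2(p) = 0.111224
  p = 13/51 = 0.254902: log2(p) = -1.971986, -p*log2(p) = 0.502663
  p = 1/51 = 0.019608: log2(p) = -5.672425, -p*log2(p) = 0.111224
  p = 7/51 = 0.137255: log2(p) = -2.865070, -p*log2(p) = 0.393245
H = 0.530294 + 0.477312 + 0.111224 + 0.502663 + 0.111224 + 0.393245 = 2.125962

H = 2.126 bits/symbol


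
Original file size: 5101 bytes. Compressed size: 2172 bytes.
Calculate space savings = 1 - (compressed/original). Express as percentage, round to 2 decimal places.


ratio = compressed/original = 2172/5101 = 0.425799
savings = 1 - ratio = 1 - 0.425799 = 0.574201
as a percentage: 0.574201 * 100 = 57.42%

Space savings = 1 - 2172/5101 = 57.42%


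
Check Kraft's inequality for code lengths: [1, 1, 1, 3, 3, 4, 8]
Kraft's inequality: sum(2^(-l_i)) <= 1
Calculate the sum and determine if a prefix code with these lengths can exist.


Sum = 2^(-1) + 2^(-1) + 2^(-1) + 2^(-3) + 2^(-3) + 2^(-4) + 2^(-8)
    = 0.5 + 0.5 + 0.5 + 0.125 + 0.125 + 0.0625 + 0.00390625
    = 465/256 = 1.81640625
Since 1.81640625 > 1, Kraft's inequality is NOT satisfied.
A prefix code with these lengths CANNOT exist.

Kraft sum = 1.81640625. Not satisfied.


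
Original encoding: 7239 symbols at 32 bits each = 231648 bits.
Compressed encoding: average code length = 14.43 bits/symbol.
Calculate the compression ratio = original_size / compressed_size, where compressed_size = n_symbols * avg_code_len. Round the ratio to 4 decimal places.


original_size = n_symbols * orig_bits = 7239 * 32 = 231648 bits
compressed_size = n_symbols * avg_code_len = 7239 * 14.43 = 104458.77 bits
ratio = original_size / compressed_size = 231648 / 104458.77 = 2.2176

Compression ratio = 2.2176


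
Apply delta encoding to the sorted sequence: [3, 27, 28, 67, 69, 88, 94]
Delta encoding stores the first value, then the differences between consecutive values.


First value: 3
Deltas:
  27 - 3 = 24
  28 - 27 = 1
  67 - 28 = 39
  69 - 67 = 2
  88 - 69 = 19
  94 - 88 = 6


Delta encoded: [3, 24, 1, 39, 2, 19, 6]


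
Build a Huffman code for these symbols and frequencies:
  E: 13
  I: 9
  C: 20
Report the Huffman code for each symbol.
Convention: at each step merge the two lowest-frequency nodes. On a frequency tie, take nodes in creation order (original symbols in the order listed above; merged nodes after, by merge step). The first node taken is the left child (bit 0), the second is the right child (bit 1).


Huffman tree construction:
Step 1: Merge I(9) + E(13) = 22
Step 2: Merge C(20) + (I+E)(22) = 42
Read each symbol's code off the tree from the root (left child = 0, right child = 1).

Codes:
  E: 11 (length 2)
  I: 10 (length 2)
  C: 0 (length 1)
Average code length: 64/42 = 1.5238 bits/symbol


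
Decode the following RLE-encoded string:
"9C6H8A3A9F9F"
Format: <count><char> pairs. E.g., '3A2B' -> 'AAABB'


Expanding each <count><char> pair:
  9C -> 'CCCCCCCCC'
  6H -> 'HHHHHH'
  8A -> 'AAAAAAAA'
  3A -> 'AAA'
  9F -> 'FFFFFFFFF'
  9F -> 'FFFFFFFFF'

Decoded = CCCCCCCCCHHHHHHAAAAAAAAAAAFFFFFFFFFFFFFFFFFF


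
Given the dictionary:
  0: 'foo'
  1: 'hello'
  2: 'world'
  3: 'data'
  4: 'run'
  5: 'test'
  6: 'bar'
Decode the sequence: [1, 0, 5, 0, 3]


Look up each index in the dictionary:
  1 -> 'hello'
  0 -> 'foo'
  5 -> 'test'
  0 -> 'foo'
  3 -> 'data'

Decoded: "hello foo test foo data"


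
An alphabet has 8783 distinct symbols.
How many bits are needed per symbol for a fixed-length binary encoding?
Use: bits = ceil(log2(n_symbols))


log2(8783) = 13.1005
Bracket: 2^13 = 8192 < 8783 <= 2^14 = 16384
So ceil(log2(8783)) = 14

bits = ceil(log2(8783)) = ceil(13.1005) = 14 bits


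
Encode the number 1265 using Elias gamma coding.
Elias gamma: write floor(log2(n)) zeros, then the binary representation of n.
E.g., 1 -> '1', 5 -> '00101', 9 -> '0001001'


num_bits = floor(log2(1265)) + 1 = 11
leading_zeros = num_bits - 1 = 10
binary(1265) = 10011110001

Elias gamma(1265) = '0000000000' + '10011110001' = 000000000010011110001 (21 bits)


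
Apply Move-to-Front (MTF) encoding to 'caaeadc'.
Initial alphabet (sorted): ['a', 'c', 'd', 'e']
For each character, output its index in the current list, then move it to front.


MTF encoding:
'c': index 1 in ['a', 'c', 'd', 'e'] -> ['c', 'a', 'd', 'e']
'a': index 1 in ['c', 'a', 'd', 'e'] -> ['a', 'c', 'd', 'e']
'a': index 0 in ['a', 'c', 'd', 'e'] -> ['a', 'c', 'd', 'e']
'e': index 3 in ['a', 'c', 'd', 'e'] -> ['e', 'a', 'c', 'd']
'a': index 1 in ['e', 'a', 'c', 'd'] -> ['a', 'e', 'c', 'd']
'd': index 3 in ['a', 'e', 'c', 'd'] -> ['d', 'a', 'e', 'c']
'c': index 3 in ['d', 'a', 'e', 'c'] -> ['c', 'd', 'a', 'e']


Output: [1, 1, 0, 3, 1, 3, 3]


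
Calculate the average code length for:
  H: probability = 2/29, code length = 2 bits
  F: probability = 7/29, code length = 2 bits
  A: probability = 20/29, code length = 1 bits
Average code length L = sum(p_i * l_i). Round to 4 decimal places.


Weighted contributions p_i * l_i:
  H: (2/29) * 2 = 4/29
  F: (7/29) * 2 = 14/29
  A: (20/29) * 1 = 20/29
Sum = (4 + 14 + 20)/29 = 38/29

L = 38/29 = 1.3103 bits/symbol


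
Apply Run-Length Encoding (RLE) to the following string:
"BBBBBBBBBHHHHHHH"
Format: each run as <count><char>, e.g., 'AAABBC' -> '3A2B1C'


Scanning runs left to right:
  i=0: run of 'B' x 9 -> '9B'
  i=9: run of 'H' x 7 -> '7H'

RLE = 9B7H


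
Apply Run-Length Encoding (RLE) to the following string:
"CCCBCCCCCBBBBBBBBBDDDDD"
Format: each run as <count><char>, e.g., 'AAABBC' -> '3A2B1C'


Scanning runs left to right:
  i=0: run of 'C' x 3 -> '3C'
  i=3: run of 'B' x 1 -> '1B'
  i=4: run of 'C' x 5 -> '5C'
  i=9: run of 'B' x 9 -> '9B'
  i=18: run of 'D' x 5 -> '5D'

RLE = 3C1B5C9B5D


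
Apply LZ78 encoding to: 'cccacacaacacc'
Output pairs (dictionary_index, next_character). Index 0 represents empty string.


LZ78 encoding steps:
Dictionary: {0: ''}
Step 1: w='' (idx 0), next='c' -> output (0, 'c'), add 'c' as idx 1
Step 2: w='c' (idx 1), next='c' -> output (1, 'c'), add 'cc' as idx 2
Step 3: w='' (idx 0), next='a' -> output (0, 'a'), add 'a' as idx 3
Step 4: w='c' (idx 1), next='a' -> output (1, 'a'), add 'ca' as idx 4
Step 5: w='ca' (idx 4), next='a' -> output (4, 'a'), add 'caa' as idx 5
Step 6: w='ca' (idx 4), next='c' -> output (4, 'c'), add 'cac' as idx 6
Step 7: w='c' (idx 1), end of input -> output (1, '')


Encoded: [(0, 'c'), (1, 'c'), (0, 'a'), (1, 'a'), (4, 'a'), (4, 'c'), (1, '')]


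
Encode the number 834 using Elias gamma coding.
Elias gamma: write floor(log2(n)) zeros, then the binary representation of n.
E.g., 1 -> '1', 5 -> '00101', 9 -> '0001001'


num_bits = floor(log2(834)) + 1 = 10
leading_zeros = num_bits - 1 = 9
binary(834) = 1101000010

Elias gamma(834) = '000000000' + '1101000010' = 0000000001101000010 (19 bits)


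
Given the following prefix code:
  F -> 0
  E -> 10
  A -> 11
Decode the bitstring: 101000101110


Decoding step by step:
Bits 10 -> E
Bits 10 -> E
Bits 0 -> F
Bits 0 -> F
Bits 10 -> E
Bits 11 -> A
Bits 10 -> E


Decoded message: EEFFEAE


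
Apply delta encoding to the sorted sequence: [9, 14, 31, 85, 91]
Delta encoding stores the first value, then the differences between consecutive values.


First value: 9
Deltas:
  14 - 9 = 5
  31 - 14 = 17
  85 - 31 = 54
  91 - 85 = 6


Delta encoded: [9, 5, 17, 54, 6]


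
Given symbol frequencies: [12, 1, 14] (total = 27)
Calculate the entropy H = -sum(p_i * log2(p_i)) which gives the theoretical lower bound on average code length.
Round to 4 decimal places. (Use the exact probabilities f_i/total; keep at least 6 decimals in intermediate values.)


Per-symbol terms -p_i * log2(p_i) with p_i = f_i/27:
  p = 12/27 = 0.444444: log2(p) = -1.169925, -p*log2(p) = 0.519967
  p = 1/27 = 0.037037: log2(p) = -4.754888, -p*log2(p) = 0.176107
  p = 14/27 = 0.518519: log2(p) = -0.947533, -p*log2(p) = 0.491313
H = 0.519967 + 0.176107 + 0.491313 = 1.187387

H = 1.1874 bits/symbol


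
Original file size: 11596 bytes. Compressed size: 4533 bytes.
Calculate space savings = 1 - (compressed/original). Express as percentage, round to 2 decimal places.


ratio = compressed/original = 4533/11596 = 0.390911
savings = 1 - ratio = 1 - 0.390911 = 0.609089
as a percentage: 0.609089 * 100 = 60.91%

Space savings = 1 - 4533/11596 = 60.91%


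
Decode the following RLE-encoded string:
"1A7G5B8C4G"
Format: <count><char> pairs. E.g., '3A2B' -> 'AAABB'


Expanding each <count><char> pair:
  1A -> 'A'
  7G -> 'GGGGGGG'
  5B -> 'BBBBB'
  8C -> 'CCCCCCCC'
  4G -> 'GGGG'

Decoded = AGGGGGGGBBBBBCCCCCCCCGGGG


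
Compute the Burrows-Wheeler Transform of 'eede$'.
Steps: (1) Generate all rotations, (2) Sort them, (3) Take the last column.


Rotations (sorted):
  0: $eede -> last char: e
  1: de$ee -> last char: e
  2: e$eed -> last char: d
  3: ede$e -> last char: e
  4: eede$ -> last char: $


BWT = eede$


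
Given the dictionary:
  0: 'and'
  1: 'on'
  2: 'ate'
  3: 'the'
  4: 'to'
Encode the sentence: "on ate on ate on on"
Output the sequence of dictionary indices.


Look up each word in the dictionary:
  'on' -> 1
  'ate' -> 2
  'on' -> 1
  'ate' -> 2
  'on' -> 1
  'on' -> 1

Encoded: [1, 2, 1, 2, 1, 1]


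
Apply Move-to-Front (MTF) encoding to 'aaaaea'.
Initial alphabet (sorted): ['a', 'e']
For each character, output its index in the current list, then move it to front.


MTF encoding:
'a': index 0 in ['a', 'e'] -> ['a', 'e']
'a': index 0 in ['a', 'e'] -> ['a', 'e']
'a': index 0 in ['a', 'e'] -> ['a', 'e']
'a': index 0 in ['a', 'e'] -> ['a', 'e']
'e': index 1 in ['a', 'e'] -> ['e', 'a']
'a': index 1 in ['e', 'a'] -> ['a', 'e']


Output: [0, 0, 0, 0, 1, 1]


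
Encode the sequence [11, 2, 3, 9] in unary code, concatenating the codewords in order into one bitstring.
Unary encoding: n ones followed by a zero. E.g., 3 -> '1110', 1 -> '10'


Encode each number as n ones followed by a terminating 0:
  11 -> 111111111110 (12 bits)
  2 -> 110 (3 bits)
  3 -> 1110 (4 bits)
  9 -> 1111111110 (10 bits)
Total length = 12 + 3 + 4 + 10 = 29 bits.

Unary([11, 2, 3, 9]) = 11111111111011011101111111110 (29 bits)


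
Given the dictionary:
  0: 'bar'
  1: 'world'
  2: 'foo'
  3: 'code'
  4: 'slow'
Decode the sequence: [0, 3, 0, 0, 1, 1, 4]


Look up each index in the dictionary:
  0 -> 'bar'
  3 -> 'code'
  0 -> 'bar'
  0 -> 'bar'
  1 -> 'world'
  1 -> 'world'
  4 -> 'slow'

Decoded: "bar code bar bar world world slow"


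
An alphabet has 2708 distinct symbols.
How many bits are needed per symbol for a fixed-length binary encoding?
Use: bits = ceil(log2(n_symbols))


log2(2708) = 11.403
Bracket: 2^11 = 2048 < 2708 <= 2^12 = 4096
So ceil(log2(2708)) = 12

bits = ceil(log2(2708)) = ceil(11.403) = 12 bits


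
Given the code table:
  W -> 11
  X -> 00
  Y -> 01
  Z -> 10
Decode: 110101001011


Decoding:
11 -> W
01 -> Y
01 -> Y
00 -> X
10 -> Z
11 -> W


Result: WYYXZW


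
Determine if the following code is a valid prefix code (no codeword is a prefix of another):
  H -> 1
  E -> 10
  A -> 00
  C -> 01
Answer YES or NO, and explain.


Checking each pair (does one codeword prefix another?):
  H='1' vs E='10': prefix -- VIOLATION

NO -- this is NOT a valid prefix code. H (1) is a prefix of E (10).


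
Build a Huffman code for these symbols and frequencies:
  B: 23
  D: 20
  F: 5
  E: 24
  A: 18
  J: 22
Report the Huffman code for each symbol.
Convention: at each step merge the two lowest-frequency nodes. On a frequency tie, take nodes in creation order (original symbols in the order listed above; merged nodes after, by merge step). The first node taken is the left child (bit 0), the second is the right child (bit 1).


Huffman tree construction:
Step 1: Merge F(5) + A(18) = 23
Step 2: Merge D(20) + J(22) = 42
Step 3: Merge B(23) + (F+A)(23) = 46
Step 4: Merge E(24) + (D+J)(42) = 66
Step 5: Merge (B+(F+A))(46) + (E+(D+J))(66) = 112
Read each symbol's code off the tree from the root (left child = 0, right child = 1).

Codes:
  B: 00 (length 2)
  D: 110 (length 3)
  F: 010 (length 3)
  E: 10 (length 2)
  A: 011 (length 3)
  J: 111 (length 3)
Average code length: 289/112 = 2.5804 bits/symbol


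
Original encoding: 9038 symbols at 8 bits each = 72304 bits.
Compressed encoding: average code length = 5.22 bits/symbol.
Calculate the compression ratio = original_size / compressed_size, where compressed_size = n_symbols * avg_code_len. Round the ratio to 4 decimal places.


original_size = n_symbols * orig_bits = 9038 * 8 = 72304 bits
compressed_size = n_symbols * avg_code_len = 9038 * 5.22 = 47178.36 bits
ratio = original_size / compressed_size = 72304 / 47178.36 = 1.5326

Compression ratio = 1.5326


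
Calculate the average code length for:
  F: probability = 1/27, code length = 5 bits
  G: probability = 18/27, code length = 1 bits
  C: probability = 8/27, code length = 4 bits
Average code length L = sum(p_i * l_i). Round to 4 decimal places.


Weighted contributions p_i * l_i:
  F: (1/27) * 5 = 5/27
  G: (18/27) * 1 = 18/27
  C: (8/27) * 4 = 32/27
Sum = (5 + 18 + 32)/27 = 55/27

L = 55/27 = 2.0370 bits/symbol


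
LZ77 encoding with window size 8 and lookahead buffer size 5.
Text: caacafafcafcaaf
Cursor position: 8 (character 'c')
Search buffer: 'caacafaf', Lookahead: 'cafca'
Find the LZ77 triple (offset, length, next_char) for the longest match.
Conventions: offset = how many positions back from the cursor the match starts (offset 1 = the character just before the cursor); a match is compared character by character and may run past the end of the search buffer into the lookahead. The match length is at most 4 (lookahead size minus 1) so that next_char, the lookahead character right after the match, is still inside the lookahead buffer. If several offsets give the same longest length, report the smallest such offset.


Try each offset into the search buffer:
  offset=1 (pos 7, char 'f'): match length 0
  offset=2 (pos 6, char 'a'): match length 0
  offset=3 (pos 5, char 'f'): match length 0
  offset=4 (pos 4, char 'a'): match length 0
  offset=5 (pos 3, char 'c'): match length 3
  offset=6 (pos 2, char 'a'): match length 0
  offset=7 (pos 1, char 'a'): match length 0
  offset=8 (pos 0, char 'c'): match length 2
Longest match has length 3 at offset 5.
next_char = character at position 8 + 3 = 11 -> 'c'

Best match: offset=5, length=3 (matching 'caf' starting at position 3)
LZ77 triple: (5, 3, 'c')


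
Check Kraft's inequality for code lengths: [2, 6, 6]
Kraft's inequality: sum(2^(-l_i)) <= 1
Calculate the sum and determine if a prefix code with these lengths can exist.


Sum = 2^(-2) + 2^(-6) + 2^(-6)
    = 0.25 + 0.015625 + 0.015625
    = 18/64 = 0.28125
Since 0.28125 <= 1, Kraft's inequality IS satisfied.
A prefix code with these lengths CAN exist.

Kraft sum = 0.28125. Satisfied.


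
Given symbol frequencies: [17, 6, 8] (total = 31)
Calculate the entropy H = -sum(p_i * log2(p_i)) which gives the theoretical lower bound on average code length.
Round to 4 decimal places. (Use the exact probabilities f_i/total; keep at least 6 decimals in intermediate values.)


Per-symbol terms -p_i * log2(p_i) with p_i = f_i/31:
  p = 17/31 = 0.548387: log2(p) = -0.866733, -p*log2(p) = 0.475305
  p = 6/31 = 0.193548: log2(p) = -2.369234, -p*log2(p) = 0.458561
  p = 8/31 = 0.258065: log2(p) = -1.954196, -p*log2(p) = 0.504309
H = 0.475305 + 0.458561 + 0.504309 = 1.438175

H = 1.4382 bits/symbol


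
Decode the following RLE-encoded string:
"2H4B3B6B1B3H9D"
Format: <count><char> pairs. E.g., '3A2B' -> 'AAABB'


Expanding each <count><char> pair:
  2H -> 'HH'
  4B -> 'BBBB'
  3B -> 'BBB'
  6B -> 'BBBBBB'
  1B -> 'B'
  3H -> 'HHH'
  9D -> 'DDDDDDDDD'

Decoded = HHBBBBBBBBBBBBBBHHHDDDDDDDDD


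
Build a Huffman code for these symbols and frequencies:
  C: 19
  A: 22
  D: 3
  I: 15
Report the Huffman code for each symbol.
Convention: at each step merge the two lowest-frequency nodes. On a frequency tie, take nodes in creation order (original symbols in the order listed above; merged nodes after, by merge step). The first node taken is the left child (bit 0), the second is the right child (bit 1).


Huffman tree construction:
Step 1: Merge D(3) + I(15) = 18
Step 2: Merge (D+I)(18) + C(19) = 37
Step 3: Merge A(22) + ((D+I)+C)(37) = 59
Read each symbol's code off the tree from the root (left child = 0, right child = 1).

Codes:
  C: 11 (length 2)
  A: 0 (length 1)
  D: 100 (length 3)
  I: 101 (length 3)
Average code length: 114/59 = 1.9322 bits/symbol


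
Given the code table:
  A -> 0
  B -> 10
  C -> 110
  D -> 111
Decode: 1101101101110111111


Decoding:
110 -> C
110 -> C
110 -> C
111 -> D
0 -> A
111 -> D
111 -> D


Result: CCCDADD


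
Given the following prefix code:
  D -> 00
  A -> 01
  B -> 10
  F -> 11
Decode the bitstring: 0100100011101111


Decoding step by step:
Bits 01 -> A
Bits 00 -> D
Bits 10 -> B
Bits 00 -> D
Bits 11 -> F
Bits 10 -> B
Bits 11 -> F
Bits 11 -> F


Decoded message: ADBDFBFF


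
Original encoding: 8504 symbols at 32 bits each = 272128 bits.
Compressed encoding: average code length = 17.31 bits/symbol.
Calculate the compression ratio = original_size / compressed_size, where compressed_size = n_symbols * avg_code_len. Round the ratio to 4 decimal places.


original_size = n_symbols * orig_bits = 8504 * 32 = 272128 bits
compressed_size = n_symbols * avg_code_len = 8504 * 17.31 = 147204.24 bits
ratio = original_size / compressed_size = 272128 / 147204.24 = 1.8486

Compression ratio = 1.8486


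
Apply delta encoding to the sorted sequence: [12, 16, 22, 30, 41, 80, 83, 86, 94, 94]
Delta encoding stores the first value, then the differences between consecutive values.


First value: 12
Deltas:
  16 - 12 = 4
  22 - 16 = 6
  30 - 22 = 8
  41 - 30 = 11
  80 - 41 = 39
  83 - 80 = 3
  86 - 83 = 3
  94 - 86 = 8
  94 - 94 = 0


Delta encoded: [12, 4, 6, 8, 11, 39, 3, 3, 8, 0]


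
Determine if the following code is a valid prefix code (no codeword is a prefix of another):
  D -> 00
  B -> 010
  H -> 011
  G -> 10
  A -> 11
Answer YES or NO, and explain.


Checking each pair (does one codeword prefix another?):
  D='00' vs B='010': no prefix
  D='00' vs H='011': no prefix
  D='00' vs G='10': no prefix
  D='00' vs A='11': no prefix
  B='010' vs D='00': no prefix
  B='010' vs H='011': no prefix
  B='010' vs G='10': no prefix
  B='010' vs A='11': no prefix
  H='011' vs D='00': no prefix
  H='011' vs B='010': no prefix
  H='011' vs G='10': no prefix
  H='011' vs A='11': no prefix
  G='10' vs D='00': no prefix
  G='10' vs B='010': no prefix
  G='10' vs H='011': no prefix
  G='10' vs A='11': no prefix
  A='11' vs D='00': no prefix
  A='11' vs B='010': no prefix
  A='11' vs H='011': no prefix
  A='11' vs G='10': no prefix
No violation found over all pairs.

YES -- this is a valid prefix code. No codeword is a prefix of any other codeword.


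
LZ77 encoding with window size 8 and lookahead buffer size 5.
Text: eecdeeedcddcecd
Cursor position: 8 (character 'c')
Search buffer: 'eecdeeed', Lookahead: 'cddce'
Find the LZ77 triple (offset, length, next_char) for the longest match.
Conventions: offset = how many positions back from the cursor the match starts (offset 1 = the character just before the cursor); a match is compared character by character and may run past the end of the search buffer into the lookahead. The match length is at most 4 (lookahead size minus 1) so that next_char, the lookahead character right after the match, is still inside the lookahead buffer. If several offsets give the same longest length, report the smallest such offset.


Try each offset into the search buffer:
  offset=1 (pos 7, char 'd'): match length 0
  offset=2 (pos 6, char 'e'): match length 0
  offset=3 (pos 5, char 'e'): match length 0
  offset=4 (pos 4, char 'e'): match length 0
  offset=5 (pos 3, char 'd'): match length 0
  offset=6 (pos 2, char 'c'): match length 2
  offset=7 (pos 1, char 'e'): match length 0
  offset=8 (pos 0, char 'e'): match length 0
Longest match has length 2 at offset 6.
next_char = character at position 8 + 2 = 10 -> 'd'

Best match: offset=6, length=2 (matching 'cd' starting at position 2)
LZ77 triple: (6, 2, 'd')


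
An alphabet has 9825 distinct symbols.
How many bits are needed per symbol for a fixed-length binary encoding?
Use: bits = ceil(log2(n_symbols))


log2(9825) = 13.2622
Bracket: 2^13 = 8192 < 9825 <= 2^14 = 16384
So ceil(log2(9825)) = 14

bits = ceil(log2(9825)) = ceil(13.2622) = 14 bits


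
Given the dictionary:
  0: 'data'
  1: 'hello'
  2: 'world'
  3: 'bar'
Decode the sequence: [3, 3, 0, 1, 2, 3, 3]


Look up each index in the dictionary:
  3 -> 'bar'
  3 -> 'bar'
  0 -> 'data'
  1 -> 'hello'
  2 -> 'world'
  3 -> 'bar'
  3 -> 'bar'

Decoded: "bar bar data hello world bar bar"


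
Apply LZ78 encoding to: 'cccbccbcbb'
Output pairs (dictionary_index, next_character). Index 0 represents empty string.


LZ78 encoding steps:
Dictionary: {0: ''}
Step 1: w='' (idx 0), next='c' -> output (0, 'c'), add 'c' as idx 1
Step 2: w='c' (idx 1), next='c' -> output (1, 'c'), add 'cc' as idx 2
Step 3: w='' (idx 0), next='b' -> output (0, 'b'), add 'b' as idx 3
Step 4: w='cc' (idx 2), next='b' -> output (2, 'b'), add 'ccb' as idx 4
Step 5: w='c' (idx 1), next='b' -> output (1, 'b'), add 'cb' as idx 5
Step 6: w='b' (idx 3), end of input -> output (3, '')


Encoded: [(0, 'c'), (1, 'c'), (0, 'b'), (2, 'b'), (1, 'b'), (3, '')]


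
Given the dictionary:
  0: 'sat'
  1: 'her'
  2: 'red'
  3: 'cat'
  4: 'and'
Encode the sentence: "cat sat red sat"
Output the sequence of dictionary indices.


Look up each word in the dictionary:
  'cat' -> 3
  'sat' -> 0
  'red' -> 2
  'sat' -> 0

Encoded: [3, 0, 2, 0]


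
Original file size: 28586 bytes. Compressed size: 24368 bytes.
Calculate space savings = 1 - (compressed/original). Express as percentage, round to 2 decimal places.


ratio = compressed/original = 24368/28586 = 0.852445
savings = 1 - ratio = 1 - 0.852445 = 0.147555
as a percentage: 0.147555 * 100 = 14.76%

Space savings = 1 - 24368/28586 = 14.76%


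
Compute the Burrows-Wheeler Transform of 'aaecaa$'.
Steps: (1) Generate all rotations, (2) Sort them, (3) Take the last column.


Rotations (sorted):
  0: $aaecaa -> last char: a
  1: a$aaeca -> last char: a
  2: aa$aaec -> last char: c
  3: aaecaa$ -> last char: $
  4: aecaa$a -> last char: a
  5: caa$aae -> last char: e
  6: ecaa$aa -> last char: a


BWT = aac$aea


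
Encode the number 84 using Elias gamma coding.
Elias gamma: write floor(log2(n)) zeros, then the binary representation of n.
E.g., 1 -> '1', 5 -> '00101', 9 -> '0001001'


num_bits = floor(log2(84)) + 1 = 7
leading_zeros = num_bits - 1 = 6
binary(84) = 1010100

Elias gamma(84) = '000000' + '1010100' = 0000001010100 (13 bits)


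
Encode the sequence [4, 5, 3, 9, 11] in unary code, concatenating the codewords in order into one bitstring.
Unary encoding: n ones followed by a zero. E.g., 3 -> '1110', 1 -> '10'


Encode each number as n ones followed by a terminating 0:
  4 -> 11110 (5 bits)
  5 -> 111110 (6 bits)
  3 -> 1110 (4 bits)
  9 -> 1111111110 (10 bits)
  11 -> 111111111110 (12 bits)
Total length = 5 + 6 + 4 + 10 + 12 = 37 bits.

Unary([4, 5, 3, 9, 11]) = 1111011111011101111111110111111111110 (37 bits)


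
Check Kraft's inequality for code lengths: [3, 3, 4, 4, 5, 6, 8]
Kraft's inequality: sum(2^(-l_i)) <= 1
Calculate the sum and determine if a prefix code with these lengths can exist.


Sum = 2^(-3) + 2^(-3) + 2^(-4) + 2^(-4) + 2^(-5) + 2^(-6) + 2^(-8)
    = 0.125 + 0.125 + 0.0625 + 0.0625 + 0.03125 + 0.015625 + 0.00390625
    = 109/256 = 0.42578125
Since 0.42578125 <= 1, Kraft's inequality IS satisfied.
A prefix code with these lengths CAN exist.

Kraft sum = 0.42578125. Satisfied.
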